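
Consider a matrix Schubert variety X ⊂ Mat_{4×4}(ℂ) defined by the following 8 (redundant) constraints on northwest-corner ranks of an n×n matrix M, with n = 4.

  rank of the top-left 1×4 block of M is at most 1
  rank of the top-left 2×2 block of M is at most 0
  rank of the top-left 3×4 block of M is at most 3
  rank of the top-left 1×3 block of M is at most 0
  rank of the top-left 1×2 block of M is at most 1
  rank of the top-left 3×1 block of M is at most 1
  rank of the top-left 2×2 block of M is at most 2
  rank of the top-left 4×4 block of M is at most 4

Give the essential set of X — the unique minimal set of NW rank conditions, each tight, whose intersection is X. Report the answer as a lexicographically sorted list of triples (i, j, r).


Reconstructing r_w from the 8 given conditions:

  0 | 0 | 0 | 1
  0 | 0 | 1 | 2
  1 | 1 | 2 | 3
  1 | 2 | 3 | 4

so w = (4, 3, 1, 2).

Rothe diagram D(w) (5 cells), 2 SE-corners (essential conditions):

[(1, 3, 0), (2, 2, 0)]


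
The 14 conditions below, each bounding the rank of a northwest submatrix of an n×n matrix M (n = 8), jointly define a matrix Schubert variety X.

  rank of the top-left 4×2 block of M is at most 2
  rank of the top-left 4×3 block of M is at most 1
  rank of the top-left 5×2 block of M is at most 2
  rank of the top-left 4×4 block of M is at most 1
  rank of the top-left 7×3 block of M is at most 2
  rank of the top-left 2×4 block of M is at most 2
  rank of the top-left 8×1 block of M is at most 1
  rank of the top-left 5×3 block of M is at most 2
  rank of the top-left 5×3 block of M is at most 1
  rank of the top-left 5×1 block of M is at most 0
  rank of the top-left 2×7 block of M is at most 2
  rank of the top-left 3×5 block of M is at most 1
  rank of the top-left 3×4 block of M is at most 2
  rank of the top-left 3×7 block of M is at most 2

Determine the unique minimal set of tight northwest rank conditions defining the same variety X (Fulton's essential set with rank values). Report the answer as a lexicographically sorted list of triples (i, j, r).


Reconstructing r_w from the 14 given conditions:

  row 1: 0, 1, 1, 1, 1, 1, 1, 1
  row 2: 0, 1, 1, 1, 1, 2, 2, 2
  row 3: 0, 1, 1, 1, 1, 2, 2, 3
  row 4: 0, 1, 1, 1, 2, 3, 3, 4
  row 5: 0, 1, 1, 2, 3, 4, 4, 5
  row 6: 1, 2, 2, 3, 4, 5, 5, 6
  row 7: 1, 2, 2, 3, 4, 5, 6, 7
  row 8: 1, 2, 3, 4, 5, 6, 7, 8

the unique w with this rank table is (2, 6, 8, 5, 4, 1, 7, 3).

Fulton essential set (6 of the 16 Rothe cells):

[(3, 5, 1), (3, 7, 2), (4, 4, 1), (5, 1, 0), (5, 3, 1), (7, 3, 2)]


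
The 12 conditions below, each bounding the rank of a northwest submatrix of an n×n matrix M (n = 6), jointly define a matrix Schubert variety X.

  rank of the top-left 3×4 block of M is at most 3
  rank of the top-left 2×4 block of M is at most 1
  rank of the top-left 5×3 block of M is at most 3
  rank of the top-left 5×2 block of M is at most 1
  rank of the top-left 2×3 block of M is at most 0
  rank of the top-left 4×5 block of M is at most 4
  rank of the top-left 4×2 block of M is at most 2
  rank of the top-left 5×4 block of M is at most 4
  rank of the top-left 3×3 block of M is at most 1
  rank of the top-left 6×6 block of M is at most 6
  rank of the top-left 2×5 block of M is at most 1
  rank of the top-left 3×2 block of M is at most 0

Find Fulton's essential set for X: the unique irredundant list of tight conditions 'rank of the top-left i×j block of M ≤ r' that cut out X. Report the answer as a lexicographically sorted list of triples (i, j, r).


Computing R[i][j] = min implied NW-rank bound (n=6, 12 conditions):

  R[1]: 0 | 0 | 0 | 1 | 1 | 1
  R[2]: 0 | 0 | 0 | 1 | 1 | 2
  R[3]: 0 | 0 | 1 | 2 | 2 | 3
  R[4]: 1 | 1 | 2 | 3 | 3 | 4
  R[5]: 1 | 1 | 2 | 3 | 4 | 5
  R[6]: 1 | 2 | 3 | 4 | 5 | 6

second differences of R give the permutation w = (4, 6, 3, 1, 5, 2).

|D(w)|=10, |Ess(w)|=4:

[(2, 3, 0), (2, 5, 1), (3, 2, 0), (5, 2, 1)]


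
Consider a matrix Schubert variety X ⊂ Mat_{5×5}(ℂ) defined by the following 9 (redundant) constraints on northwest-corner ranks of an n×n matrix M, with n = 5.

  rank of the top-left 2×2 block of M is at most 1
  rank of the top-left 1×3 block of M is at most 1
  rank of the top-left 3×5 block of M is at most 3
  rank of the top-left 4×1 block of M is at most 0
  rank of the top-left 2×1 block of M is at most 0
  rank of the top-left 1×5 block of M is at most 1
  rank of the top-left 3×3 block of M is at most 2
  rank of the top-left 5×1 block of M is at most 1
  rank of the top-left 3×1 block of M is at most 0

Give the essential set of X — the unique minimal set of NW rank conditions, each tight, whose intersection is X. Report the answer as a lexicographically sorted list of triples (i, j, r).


Recovering R(i,j) via the rank-extension bound from the 9 conditions:

  row 1: 0 | 1 | 1 | 1 | 1
  row 2: 0 | 1 | 2 | 2 | 2
  row 3: 0 | 1 | 2 | 3 | 3
  row 4: 0 | 1 | 2 | 3 | 4
  row 5: 1 | 2 | 3 | 4 | 5

giving w = (2, 3, 4, 5, 1) via Δ²R.

ℓ(w)=4; the 1 essential cell (i,j,r):

[(4, 1, 0)]


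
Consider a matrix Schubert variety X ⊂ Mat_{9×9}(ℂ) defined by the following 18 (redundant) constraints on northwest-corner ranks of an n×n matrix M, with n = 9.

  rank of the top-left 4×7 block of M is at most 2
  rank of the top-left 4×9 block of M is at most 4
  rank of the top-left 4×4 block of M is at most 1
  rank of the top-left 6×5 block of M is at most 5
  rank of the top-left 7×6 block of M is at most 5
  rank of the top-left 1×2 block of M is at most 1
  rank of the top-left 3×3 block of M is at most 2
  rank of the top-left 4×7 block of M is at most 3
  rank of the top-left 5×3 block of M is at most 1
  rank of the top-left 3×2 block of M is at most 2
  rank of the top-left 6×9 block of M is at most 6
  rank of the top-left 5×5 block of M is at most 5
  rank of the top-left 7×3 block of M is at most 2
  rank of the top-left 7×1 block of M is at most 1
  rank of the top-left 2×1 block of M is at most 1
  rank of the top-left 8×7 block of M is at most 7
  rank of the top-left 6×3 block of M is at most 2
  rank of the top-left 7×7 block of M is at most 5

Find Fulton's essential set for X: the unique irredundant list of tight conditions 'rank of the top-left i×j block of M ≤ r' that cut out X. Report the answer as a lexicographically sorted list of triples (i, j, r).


Propagating the 18 rank bounds to every northwest block:

  R[1]: 1, 1, 1, 1, 1, 1, 1, 1, 1
  R[2]: 1, 1, 1, 1, 2, 2, 2, 2, 2
  R[3]: 1, 1, 1, 1, 2, 2, 2, 3, 3
  R[4]: 1, 1, 1, 1, 2, 2, 2, 3, 4
  R[5]: 1, 1, 1, 2, 3, 3, 3, 4, 5
  R[6]: 1, 2, 2, 3, 4, 4, 4, 5, 6
  R[7]: 1, 2, 2, 3, 4, 5, 5, 6, 7
  R[8]: 1, 2, 3, 4, 5, 6, 6, 7, 8
  R[9]: 1, 2, 3, 4, 5, 6, 7, 8, 9

the unique w with this rank table is (1, 5, 8, 9, 4, 2, 6, 3, 7).

D(w) has 16 cells with 4 SE-corners; essential set:

[(4, 4, 1), (4, 7, 2), (5, 3, 1), (7, 3, 2)]


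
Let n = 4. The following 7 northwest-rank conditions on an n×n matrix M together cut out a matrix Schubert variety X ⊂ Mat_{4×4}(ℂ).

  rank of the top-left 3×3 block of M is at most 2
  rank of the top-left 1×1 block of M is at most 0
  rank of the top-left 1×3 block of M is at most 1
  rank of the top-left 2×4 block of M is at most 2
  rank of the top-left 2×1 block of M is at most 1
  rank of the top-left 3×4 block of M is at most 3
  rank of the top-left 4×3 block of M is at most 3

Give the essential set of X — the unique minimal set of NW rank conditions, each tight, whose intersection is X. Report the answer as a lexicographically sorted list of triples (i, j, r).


The tightest implied rank at each (i,j), from the 7 conditions:

  R[1]: 0 | 1 | 1 | 1
  R[2]: 1 | 2 | 2 | 2
  R[3]: 1 | 2 | 2 | 3
  R[4]: 1 | 2 | 3 | 4

the unique w with this rank table is (2, 1, 4, 3).

2 SE-corners of the 2-cell Rothe diagram give Ess(w):

[(1, 1, 0), (3, 3, 2)]


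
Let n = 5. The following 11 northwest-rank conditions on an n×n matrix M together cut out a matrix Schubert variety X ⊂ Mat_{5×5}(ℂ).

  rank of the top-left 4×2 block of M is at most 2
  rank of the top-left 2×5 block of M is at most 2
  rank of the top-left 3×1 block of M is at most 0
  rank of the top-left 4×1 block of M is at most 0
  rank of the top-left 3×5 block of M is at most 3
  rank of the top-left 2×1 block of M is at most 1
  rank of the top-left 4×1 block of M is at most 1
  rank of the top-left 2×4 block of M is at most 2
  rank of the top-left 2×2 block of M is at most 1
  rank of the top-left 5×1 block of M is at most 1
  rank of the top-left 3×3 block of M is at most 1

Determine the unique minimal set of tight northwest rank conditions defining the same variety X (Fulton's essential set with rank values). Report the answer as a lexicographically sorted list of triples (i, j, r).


Recovering R(i,j) via the rank-extension bound from the 11 conditions:

  row 1: 0, 1, 1, 1, 1
  row 2: 0, 1, 1, 2, 2
  row 3: 0, 1, 1, 2, 3
  row 4: 0, 1, 2, 3, 4
  row 5: 1, 2, 3, 4, 5

the unique w with this rank table is (2, 4, 5, 3, 1).

D(w) has 6 cells with 2 SE-corners; essential set:

[(3, 3, 1), (4, 1, 0)]


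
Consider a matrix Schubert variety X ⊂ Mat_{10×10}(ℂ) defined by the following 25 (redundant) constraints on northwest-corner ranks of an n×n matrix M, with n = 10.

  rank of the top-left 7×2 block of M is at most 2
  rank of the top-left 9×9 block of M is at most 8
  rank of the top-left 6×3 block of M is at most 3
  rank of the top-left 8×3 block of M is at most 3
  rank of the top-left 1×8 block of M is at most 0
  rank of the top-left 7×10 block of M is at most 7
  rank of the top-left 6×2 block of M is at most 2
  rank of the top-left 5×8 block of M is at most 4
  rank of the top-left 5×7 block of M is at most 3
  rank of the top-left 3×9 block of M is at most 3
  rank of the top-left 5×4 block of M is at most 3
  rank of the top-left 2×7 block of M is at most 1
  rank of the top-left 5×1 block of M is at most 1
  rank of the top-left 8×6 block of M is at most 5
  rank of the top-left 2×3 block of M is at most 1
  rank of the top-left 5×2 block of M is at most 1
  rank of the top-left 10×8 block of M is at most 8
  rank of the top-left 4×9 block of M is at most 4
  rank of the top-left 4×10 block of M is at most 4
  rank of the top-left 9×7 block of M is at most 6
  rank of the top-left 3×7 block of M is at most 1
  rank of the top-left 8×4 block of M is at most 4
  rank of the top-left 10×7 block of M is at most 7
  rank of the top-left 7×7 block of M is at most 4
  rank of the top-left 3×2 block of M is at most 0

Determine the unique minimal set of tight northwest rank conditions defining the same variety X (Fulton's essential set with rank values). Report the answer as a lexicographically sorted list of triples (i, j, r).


Recovering R(i,j) via the rank-extension bound from the 25 conditions:

  R[1]: 0 | 0 | 0 | 0 | 0 | 0 | 0 | 0 | 1 | 1
  R[2]: 0 | 0 | 1 | 1 | 1 | 1 | 1 | 1 | 2 | 2
  R[3]: 0 | 0 | 1 | 1 | 1 | 1 | 1 | 2 | 3 | 3
  R[4]: 1 | 1 | 2 | 2 | 2 | 2 | 2 | 3 | 4 | 4
  R[5]: 1 | 1 | 2 | 3 | 3 | 3 | 3 | 4 | 5 | 5
  R[6]: 1 | 2 | 3 | 4 | 4 | 4 | 4 | 5 | 6 | 6
  R[7]: 1 | 2 | 3 | 4 | 4 | 4 | 4 | 5 | 6 | 7
  R[8]: 1 | 2 | 3 | 4 | 5 | 5 | 5 | 6 | 7 | 8
  R[9]: 1 | 2 | 3 | 4 | 5 | 6 | 6 | 7 | 8 | 9
  R[10]: 1 | 2 | 3 | 4 | 5 | 6 | 7 | 8 | 9 | 10

the unique w with this rank table is (9, 3, 8, 1, 4, 2, 10, 5, 6, 7).

|D(w)|=20, |Ess(w)|=5:

[(1, 8, 0), (3, 2, 0), (3, 7, 1), (5, 2, 1), (7, 7, 4)]


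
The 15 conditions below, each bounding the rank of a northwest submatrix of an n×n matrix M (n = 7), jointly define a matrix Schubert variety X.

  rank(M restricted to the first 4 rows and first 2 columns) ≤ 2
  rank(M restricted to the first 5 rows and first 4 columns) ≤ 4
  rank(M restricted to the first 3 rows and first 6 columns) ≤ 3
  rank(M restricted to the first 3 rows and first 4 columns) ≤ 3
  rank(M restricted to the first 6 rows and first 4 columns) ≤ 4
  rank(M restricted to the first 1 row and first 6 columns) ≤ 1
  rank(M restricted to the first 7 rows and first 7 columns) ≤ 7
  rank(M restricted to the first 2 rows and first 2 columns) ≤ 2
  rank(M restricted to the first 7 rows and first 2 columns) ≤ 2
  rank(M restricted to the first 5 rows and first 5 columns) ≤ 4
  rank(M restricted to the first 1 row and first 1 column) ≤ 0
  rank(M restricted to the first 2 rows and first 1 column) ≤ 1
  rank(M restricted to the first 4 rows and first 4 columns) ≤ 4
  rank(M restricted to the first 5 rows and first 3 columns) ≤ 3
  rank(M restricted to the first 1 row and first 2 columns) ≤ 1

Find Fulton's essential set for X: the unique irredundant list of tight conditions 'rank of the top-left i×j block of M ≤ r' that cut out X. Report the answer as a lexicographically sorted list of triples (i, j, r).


Propagating the 15 rank bounds to every northwest block:

  0  1  1  1  1  1  1
  1  2  2  2  2  2  2
  1  2  3  3  3  3  3
  1  2  3  4  4  4  4
  1  2  3  4  4  5  5
  1  2  3  4  5  6  6
  1  2  3  4  5  6  7

reading off 1-entries of Δ²R: w = (2, 1, 3, 4, 6, 5, 7).

D(w) has 2 cells with 2 SE-corners; essential set:

[(1, 1, 0), (5, 5, 4)]


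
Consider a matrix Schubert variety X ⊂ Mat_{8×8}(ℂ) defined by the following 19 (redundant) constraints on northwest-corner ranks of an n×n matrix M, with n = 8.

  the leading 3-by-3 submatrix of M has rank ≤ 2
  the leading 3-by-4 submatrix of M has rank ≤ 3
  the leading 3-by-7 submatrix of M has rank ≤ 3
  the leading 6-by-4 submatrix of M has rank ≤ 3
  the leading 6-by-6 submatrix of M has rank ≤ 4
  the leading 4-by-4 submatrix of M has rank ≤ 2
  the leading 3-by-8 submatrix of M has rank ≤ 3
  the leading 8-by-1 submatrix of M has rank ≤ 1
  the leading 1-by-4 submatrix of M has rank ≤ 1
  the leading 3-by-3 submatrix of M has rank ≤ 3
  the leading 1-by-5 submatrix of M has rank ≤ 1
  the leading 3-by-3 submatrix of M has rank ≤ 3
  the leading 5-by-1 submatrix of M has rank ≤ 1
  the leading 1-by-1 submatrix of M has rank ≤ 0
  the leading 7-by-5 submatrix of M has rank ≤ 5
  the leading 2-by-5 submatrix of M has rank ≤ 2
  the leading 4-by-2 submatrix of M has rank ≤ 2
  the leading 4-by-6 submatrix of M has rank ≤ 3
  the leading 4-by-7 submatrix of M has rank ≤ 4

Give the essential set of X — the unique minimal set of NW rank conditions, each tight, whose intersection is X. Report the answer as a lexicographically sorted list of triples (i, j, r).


Propagating the 19 rank bounds to every northwest block:

  0 | 1 | 1 | 1 | 1 | 1 | 1 | 1
  1 | 2 | 2 | 2 | 2 | 2 | 2 | 2
  1 | 2 | 2 | 2 | 3 | 3 | 3 | 3
  1 | 2 | 2 | 2 | 3 | 3 | 4 | 4
  1 | 2 | 3 | 3 | 4 | 4 | 5 | 5
  1 | 2 | 3 | 3 | 4 | 4 | 5 | 6
  1 | 2 | 3 | 4 | 5 | 5 | 6 | 7
  1 | 2 | 3 | 4 | 5 | 6 | 7 | 8

second differences of R give the permutation w = (2, 1, 5, 7, 3, 8, 4, 6).

D(w) has 8 cells with 5 SE-corners; essential set:

[(1, 1, 0), (4, 4, 2), (4, 6, 3), (6, 4, 3), (6, 6, 4)]


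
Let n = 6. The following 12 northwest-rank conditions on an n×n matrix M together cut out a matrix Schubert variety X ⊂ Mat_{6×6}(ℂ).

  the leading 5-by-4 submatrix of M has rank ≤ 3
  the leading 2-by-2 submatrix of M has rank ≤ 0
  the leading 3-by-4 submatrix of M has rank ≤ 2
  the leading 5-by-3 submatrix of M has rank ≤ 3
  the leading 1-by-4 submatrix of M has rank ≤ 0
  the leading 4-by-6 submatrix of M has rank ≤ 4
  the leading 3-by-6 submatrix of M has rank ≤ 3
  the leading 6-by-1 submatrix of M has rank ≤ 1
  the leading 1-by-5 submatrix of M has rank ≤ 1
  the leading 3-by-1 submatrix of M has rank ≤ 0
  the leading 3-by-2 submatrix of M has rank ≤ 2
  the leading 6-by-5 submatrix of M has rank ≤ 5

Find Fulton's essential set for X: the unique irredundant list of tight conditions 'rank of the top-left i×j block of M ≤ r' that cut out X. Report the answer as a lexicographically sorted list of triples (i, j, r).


Recovering R(i,j) via the rank-extension bound from the 12 conditions:

  i=1: 0, 0, 0, 0, 1, 1
  i=2: 0, 0, 1, 1, 2, 2
  i=3: 0, 1, 2, 2, 3, 3
  i=4: 1, 2, 3, 3, 4, 4
  i=5: 1, 2, 3, 3, 4, 5
  i=6: 1, 2, 3, 4, 5, 6

giving w = (5, 3, 2, 1, 6, 4) via Δ²R.

ℓ(w)=8; the 4 essential cells (i,j,r):

[(1, 4, 0), (2, 2, 0), (3, 1, 0), (5, 4, 3)]


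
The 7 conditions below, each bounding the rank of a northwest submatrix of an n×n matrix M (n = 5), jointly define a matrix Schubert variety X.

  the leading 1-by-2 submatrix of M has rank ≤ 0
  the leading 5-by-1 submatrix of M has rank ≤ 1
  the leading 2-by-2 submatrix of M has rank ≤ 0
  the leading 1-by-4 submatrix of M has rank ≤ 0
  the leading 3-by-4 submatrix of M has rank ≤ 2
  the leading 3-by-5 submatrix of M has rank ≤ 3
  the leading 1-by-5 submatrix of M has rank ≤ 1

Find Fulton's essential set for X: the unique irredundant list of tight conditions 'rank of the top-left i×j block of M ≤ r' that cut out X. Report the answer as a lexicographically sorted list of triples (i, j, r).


The tightest implied rank at each (i,j), from the 7 conditions:

  R[1]: 0, 0, 0, 0, 1
  R[2]: 0, 0, 1, 1, 2
  R[3]: 1, 1, 2, 2, 3
  R[4]: 1, 2, 3, 3, 4
  R[5]: 1, 2, 3, 4, 5

the unique w with this rank table is (5, 3, 1, 2, 4).

ℓ(w)=6; the 2 essential cells (i,j,r):

[(1, 4, 0), (2, 2, 0)]


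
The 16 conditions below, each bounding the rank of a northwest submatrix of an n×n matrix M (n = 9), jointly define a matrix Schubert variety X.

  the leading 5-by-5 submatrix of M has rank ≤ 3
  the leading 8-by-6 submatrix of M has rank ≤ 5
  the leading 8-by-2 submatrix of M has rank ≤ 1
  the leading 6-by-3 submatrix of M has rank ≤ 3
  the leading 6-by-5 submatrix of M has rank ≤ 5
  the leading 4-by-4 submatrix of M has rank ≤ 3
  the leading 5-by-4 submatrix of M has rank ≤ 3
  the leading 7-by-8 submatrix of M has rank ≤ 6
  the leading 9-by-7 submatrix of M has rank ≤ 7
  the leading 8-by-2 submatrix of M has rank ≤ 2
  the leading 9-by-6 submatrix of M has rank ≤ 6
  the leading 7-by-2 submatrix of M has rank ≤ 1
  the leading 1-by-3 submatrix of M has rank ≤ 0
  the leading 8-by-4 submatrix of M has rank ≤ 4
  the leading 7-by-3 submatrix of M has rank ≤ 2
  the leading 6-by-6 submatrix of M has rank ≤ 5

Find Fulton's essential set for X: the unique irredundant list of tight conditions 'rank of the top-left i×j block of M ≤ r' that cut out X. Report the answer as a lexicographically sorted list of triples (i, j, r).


Reconstructing r_w from the 16 given conditions:

  row 1: 0 0 0 1 1 1 1 1 1
  row 2: 1 1 1 2 2 2 2 2 2
  row 3: 1 1 2 3 3 3 3 3 3
  row 4: 1 1 2 3 3 4 4 4 4
  row 5: 1 1 2 3 3 4 5 5 5
  row 6: 1 1 2 3 4 5 6 6 6
  row 7: 1 1 2 3 4 5 6 6 7
  row 8: 1 1 2 3 4 5 6 7 8
  row 9: 1 2 3 4 5 6 7 8 9

reading off 1-entries of Δ²R: w = (4, 1, 3, 6, 7, 5, 9, 8, 2).

Rothe diagram D(w) (12 cells), 4 SE-corners (essential conditions):

[(1, 3, 0), (5, 5, 3), (7, 8, 6), (8, 2, 1)]


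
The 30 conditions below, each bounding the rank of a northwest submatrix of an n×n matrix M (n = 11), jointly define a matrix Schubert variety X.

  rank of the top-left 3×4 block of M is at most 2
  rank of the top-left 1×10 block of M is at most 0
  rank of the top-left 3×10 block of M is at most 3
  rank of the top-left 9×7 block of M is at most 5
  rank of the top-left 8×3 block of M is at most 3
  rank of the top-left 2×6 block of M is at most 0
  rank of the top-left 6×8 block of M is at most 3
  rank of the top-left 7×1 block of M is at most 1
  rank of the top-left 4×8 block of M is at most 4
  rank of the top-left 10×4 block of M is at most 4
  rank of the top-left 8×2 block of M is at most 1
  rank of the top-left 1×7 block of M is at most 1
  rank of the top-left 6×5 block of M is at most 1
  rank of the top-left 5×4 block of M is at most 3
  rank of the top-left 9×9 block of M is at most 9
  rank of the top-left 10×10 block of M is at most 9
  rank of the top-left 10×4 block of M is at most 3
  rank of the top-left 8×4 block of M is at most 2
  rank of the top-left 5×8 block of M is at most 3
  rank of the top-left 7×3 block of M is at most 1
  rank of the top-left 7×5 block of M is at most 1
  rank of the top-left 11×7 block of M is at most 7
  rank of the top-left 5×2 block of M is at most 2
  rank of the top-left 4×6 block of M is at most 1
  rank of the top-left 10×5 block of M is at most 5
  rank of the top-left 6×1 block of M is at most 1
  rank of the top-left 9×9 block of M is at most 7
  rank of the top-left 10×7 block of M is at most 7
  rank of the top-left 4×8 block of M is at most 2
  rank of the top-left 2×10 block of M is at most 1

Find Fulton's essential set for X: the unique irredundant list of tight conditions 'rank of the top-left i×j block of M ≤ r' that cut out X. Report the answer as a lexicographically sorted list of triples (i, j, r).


Computing R[i][j] = min implied NW-rank bound (n=11, 30 conditions):

  i=1: 0 | 0 | 0 | 0 | 0 | 0 | 0 | 0 | 0 | 0 | 1
  i=2: 0 | 0 | 0 | 0 | 0 | 0 | 1 | 1 | 1 | 1 | 2
  i=3: 1 | 1 | 1 | 1 | 1 | 1 | 2 | 2 | 2 | 2 | 3
  i=4: 1 | 1 | 1 | 1 | 1 | 1 | 2 | 2 | 3 | 3 | 4
  i=5: 1 | 1 | 1 | 1 | 1 | 2 | 3 | 3 | 4 | 4 | 5
  i=6: 1 | 1 | 1 | 1 | 1 | 2 | 3 | 3 | 4 | 5 | 6
  i=7: 1 | 1 | 1 | 1 | 1 | 2 | 3 | 4 | 5 | 6 | 7
  i=8: 1 | 1 | 2 | 2 | 2 | 3 | 4 | 5 | 6 | 7 | 8
  i=9: 1 | 2 | 3 | 3 | 3 | 4 | 5 | 6 | 7 | 8 | 9
  i=10: 1 | 2 | 3 | 3 | 4 | 5 | 6 | 7 | 8 | 9 | 10
  i=11: 1 | 2 | 3 | 4 | 5 | 6 | 7 | 8 | 9 | 10 | 11

the unique w with this rank table is (11, 7, 1, 9, 6, 10, 8, 3, 2, 5, 4).

|D(w)|=37, |Ess(w)|=8:

[(1, 10, 0), (2, 6, 0), (4, 6, 1), (4, 8, 2), (6, 8, 3), (7, 5, 1), (8, 2, 1), (10, 4, 3)]


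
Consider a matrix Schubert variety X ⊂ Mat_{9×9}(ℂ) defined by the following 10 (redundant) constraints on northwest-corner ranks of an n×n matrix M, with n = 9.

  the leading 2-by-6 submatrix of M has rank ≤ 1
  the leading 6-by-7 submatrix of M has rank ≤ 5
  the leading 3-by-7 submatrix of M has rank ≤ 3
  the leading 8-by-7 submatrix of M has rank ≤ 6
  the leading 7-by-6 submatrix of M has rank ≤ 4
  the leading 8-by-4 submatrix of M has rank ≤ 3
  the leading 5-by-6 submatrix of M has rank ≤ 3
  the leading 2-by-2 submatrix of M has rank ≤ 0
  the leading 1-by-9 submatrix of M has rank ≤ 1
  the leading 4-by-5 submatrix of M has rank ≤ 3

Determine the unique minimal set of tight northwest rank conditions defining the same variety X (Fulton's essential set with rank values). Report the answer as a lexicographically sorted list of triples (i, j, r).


The tightest implied rank at each (i,j), from the 10 conditions:

  0  0  1  1  1  1  1  1  1
  0  0  1  1  1  1  2  2  2
  1  1  2  2  2  2  3  3  3
  1  2  3  3  3  3  4  4  4
  1  2  3  3  3  3  4  5  5
  1  2  3  3  4  4  5  6  6
  1  2  3  3  4  4  5  6  7
  1  2  3  3  4  5  6  7  8
  1  2  3  4  5  6  7  8  9

the unique w with this rank table is (3, 7, 1, 2, 8, 5, 9, 6, 4).

ℓ(w)=14; the 5 essential cells (i,j,r):

[(2, 2, 0), (2, 6, 1), (5, 6, 3), (7, 6, 4), (8, 4, 3)]


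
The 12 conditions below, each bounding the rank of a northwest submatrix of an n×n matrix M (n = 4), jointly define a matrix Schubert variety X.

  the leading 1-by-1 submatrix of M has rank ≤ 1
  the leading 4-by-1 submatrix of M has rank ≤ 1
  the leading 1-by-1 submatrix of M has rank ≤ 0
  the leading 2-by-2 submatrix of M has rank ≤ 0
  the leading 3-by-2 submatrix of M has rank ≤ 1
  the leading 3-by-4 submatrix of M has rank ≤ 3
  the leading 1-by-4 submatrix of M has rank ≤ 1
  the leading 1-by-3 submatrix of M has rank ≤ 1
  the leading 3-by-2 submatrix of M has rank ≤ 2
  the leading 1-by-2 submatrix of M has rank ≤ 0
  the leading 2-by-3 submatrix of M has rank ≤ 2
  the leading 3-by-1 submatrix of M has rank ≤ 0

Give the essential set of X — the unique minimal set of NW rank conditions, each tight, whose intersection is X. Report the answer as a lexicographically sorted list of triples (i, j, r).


Computing R[i][j] = min implied NW-rank bound (n=4, 12 conditions):

  0 0 1 1
  0 0 1 2
  0 1 2 3
  1 2 3 4

hence w(1..4) = (3, 4, 2, 1).

Fulton essential set (2 of the 5 Rothe cells):

[(2, 2, 0), (3, 1, 0)]


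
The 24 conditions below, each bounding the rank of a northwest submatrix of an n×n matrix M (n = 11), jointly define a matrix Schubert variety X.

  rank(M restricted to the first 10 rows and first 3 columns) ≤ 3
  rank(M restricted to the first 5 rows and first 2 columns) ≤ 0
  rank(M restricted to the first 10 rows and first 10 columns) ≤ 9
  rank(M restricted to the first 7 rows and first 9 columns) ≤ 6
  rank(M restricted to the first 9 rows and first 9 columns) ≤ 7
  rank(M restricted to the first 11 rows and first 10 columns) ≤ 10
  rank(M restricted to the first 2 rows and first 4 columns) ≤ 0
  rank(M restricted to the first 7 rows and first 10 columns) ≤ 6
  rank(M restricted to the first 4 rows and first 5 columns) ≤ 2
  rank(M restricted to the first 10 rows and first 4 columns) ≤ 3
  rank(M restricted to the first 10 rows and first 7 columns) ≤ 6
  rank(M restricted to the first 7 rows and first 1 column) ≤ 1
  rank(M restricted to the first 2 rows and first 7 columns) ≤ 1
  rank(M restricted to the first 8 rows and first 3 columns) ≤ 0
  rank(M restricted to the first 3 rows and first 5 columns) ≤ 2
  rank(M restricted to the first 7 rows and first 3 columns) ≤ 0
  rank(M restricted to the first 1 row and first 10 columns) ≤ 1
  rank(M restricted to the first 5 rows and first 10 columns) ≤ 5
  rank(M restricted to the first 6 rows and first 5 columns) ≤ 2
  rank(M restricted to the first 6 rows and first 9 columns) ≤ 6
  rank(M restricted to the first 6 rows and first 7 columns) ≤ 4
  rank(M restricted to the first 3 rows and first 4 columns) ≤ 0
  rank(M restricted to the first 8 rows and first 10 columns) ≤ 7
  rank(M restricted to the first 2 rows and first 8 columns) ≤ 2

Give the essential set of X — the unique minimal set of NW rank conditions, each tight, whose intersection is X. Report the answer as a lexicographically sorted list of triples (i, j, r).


Rank table r_w(11×11) implied by the 24 constraints:

  0  0  0  0  1  1  1  1  1  1  1
  0  0  0  0  1  1  1  2  2  2  2
  0  0  0  0  1  2  2  3  3  3  3
  0  0  0  1  2  3  3  4  4  4  4
  0  0  0  1  2  3  4  5  5  5  5
  0  0  0  1  2  3  4  5  6  6  6
  0  0  0  1  2  3  4  5  6  6  7
  0  0  0  1  2  3  4  5  6  7  8
  1  1  1  2  3  4  5  6  7  8  9
  1  2  2  3  4  5  6  7  8  9  10
  1  2  3  4  5  6  7  8  9  10  11

second differences of R give the permutation w = (5, 8, 6, 4, 7, 9, 11, 10, 1, 2, 3).

4 SE-corners of the 30-cell Rothe diagram give Ess(w):

[(2, 7, 1), (3, 4, 0), (7, 10, 6), (8, 3, 0)]


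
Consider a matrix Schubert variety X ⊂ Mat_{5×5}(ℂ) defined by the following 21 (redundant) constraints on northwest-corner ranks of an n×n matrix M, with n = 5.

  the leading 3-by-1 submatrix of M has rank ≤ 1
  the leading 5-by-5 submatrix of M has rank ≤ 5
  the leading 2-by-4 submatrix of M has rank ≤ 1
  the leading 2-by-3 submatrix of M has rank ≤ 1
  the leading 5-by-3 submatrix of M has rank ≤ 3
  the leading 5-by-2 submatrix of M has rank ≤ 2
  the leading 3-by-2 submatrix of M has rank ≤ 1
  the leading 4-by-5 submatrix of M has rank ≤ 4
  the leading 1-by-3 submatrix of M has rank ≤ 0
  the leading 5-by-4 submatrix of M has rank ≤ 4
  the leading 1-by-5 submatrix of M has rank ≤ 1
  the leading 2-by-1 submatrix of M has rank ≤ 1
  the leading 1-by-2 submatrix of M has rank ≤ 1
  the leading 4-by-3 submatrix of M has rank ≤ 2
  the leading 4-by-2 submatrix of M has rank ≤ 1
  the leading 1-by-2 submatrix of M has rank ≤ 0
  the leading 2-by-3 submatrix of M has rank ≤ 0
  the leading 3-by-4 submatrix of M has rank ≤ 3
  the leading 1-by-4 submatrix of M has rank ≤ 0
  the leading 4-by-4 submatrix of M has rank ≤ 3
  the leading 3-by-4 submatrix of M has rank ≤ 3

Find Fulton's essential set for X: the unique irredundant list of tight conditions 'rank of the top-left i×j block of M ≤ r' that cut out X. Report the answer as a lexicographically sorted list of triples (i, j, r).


Propagating the 21 rank bounds to every northwest block:

  0 0 0 0 1
  0 0 0 1 2
  1 1 1 2 3
  1 1 2 3 4
  1 2 3 4 5

so w = (5, 4, 1, 3, 2).

|D(w)|=8, |Ess(w)|=3:

[(1, 4, 0), (2, 3, 0), (4, 2, 1)]


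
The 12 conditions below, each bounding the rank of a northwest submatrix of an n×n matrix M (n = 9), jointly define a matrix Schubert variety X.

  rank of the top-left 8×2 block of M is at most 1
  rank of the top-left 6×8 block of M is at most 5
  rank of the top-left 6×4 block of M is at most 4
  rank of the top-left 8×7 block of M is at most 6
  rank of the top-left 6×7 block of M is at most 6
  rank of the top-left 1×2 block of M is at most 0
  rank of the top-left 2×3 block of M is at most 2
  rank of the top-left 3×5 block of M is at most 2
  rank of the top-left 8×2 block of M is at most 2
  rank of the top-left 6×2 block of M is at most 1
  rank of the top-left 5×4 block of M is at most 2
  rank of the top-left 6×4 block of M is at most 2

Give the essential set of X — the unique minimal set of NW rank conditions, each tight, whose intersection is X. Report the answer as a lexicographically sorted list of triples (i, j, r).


Computing R[i][j] = min implied NW-rank bound (n=9, 12 conditions):

  R[1]: 0 0 1 1 1 1 1 1 1
  R[2]: 1 1 2 2 2 2 2 2 2
  R[3]: 1 1 2 2 2 3 3 3 3
  R[4]: 1 1 2 2 3 4 4 4 4
  R[5]: 1 1 2 2 3 4 5 5 5
  R[6]: 1 1 2 2 3 4 5 5 6
  R[7]: 1 1 2 3 4 5 6 6 7
  R[8]: 1 1 2 3 4 5 6 7 8
  R[9]: 1 2 3 4 5 6 7 8 9

the unique w with this rank table is (3, 1, 6, 5, 7, 9, 4, 8, 2).

5 SE-corners of the 14-cell Rothe diagram give Ess(w):

[(1, 2, 0), (3, 5, 2), (6, 4, 2), (6, 8, 5), (8, 2, 1)]


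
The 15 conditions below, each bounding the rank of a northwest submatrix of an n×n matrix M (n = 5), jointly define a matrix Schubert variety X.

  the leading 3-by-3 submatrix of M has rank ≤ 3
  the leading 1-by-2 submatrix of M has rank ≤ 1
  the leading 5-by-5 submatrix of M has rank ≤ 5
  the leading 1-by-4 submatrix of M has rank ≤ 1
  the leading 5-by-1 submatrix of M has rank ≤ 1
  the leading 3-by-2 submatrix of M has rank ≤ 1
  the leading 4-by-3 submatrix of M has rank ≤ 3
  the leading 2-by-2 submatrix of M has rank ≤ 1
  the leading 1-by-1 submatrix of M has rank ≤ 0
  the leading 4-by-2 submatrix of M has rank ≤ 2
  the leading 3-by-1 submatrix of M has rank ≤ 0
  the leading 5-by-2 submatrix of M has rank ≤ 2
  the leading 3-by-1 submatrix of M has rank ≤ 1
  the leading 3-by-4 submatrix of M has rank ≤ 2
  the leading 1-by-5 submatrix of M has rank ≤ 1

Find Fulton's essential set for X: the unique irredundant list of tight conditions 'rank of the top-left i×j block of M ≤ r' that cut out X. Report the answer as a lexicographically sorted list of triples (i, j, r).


Rank table r_w(5×5) implied by the 15 constraints:

  i=1: 0, 1, 1, 1, 1
  i=2: 0, 1, 2, 2, 2
  i=3: 0, 1, 2, 2, 3
  i=4: 1, 2, 3, 3, 4
  i=5: 1, 2, 3, 4, 5

second differences of R give the permutation w = (2, 3, 5, 1, 4).

|D(w)|=4, |Ess(w)|=2:

[(3, 1, 0), (3, 4, 2)]


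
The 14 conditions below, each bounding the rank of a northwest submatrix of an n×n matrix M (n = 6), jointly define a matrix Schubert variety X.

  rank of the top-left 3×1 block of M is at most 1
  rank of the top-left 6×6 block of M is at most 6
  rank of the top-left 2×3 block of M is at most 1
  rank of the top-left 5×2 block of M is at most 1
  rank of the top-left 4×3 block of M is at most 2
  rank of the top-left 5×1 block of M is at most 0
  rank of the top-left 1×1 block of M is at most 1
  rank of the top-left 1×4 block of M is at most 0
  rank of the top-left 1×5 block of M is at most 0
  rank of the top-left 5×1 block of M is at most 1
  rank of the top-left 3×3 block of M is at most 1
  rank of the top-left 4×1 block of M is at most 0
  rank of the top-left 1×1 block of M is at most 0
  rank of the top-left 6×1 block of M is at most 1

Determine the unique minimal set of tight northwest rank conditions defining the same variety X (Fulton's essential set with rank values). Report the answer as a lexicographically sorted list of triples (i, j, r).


Recovering R(i,j) via the rank-extension bound from the 14 conditions:

  R[1]: 0 0 0 0 0 1
  R[2]: 0 1 1 1 1 2
  R[3]: 0 1 1 2 2 3
  R[4]: 0 1 2 3 3 4
  R[5]: 0 1 2 3 4 5
  R[6]: 1 2 3 4 5 6

second differences of R give the permutation w = (6, 2, 4, 3, 5, 1).

Rothe diagram D(w) (10 cells), 3 SE-corners (essential conditions):

[(1, 5, 0), (3, 3, 1), (5, 1, 0)]


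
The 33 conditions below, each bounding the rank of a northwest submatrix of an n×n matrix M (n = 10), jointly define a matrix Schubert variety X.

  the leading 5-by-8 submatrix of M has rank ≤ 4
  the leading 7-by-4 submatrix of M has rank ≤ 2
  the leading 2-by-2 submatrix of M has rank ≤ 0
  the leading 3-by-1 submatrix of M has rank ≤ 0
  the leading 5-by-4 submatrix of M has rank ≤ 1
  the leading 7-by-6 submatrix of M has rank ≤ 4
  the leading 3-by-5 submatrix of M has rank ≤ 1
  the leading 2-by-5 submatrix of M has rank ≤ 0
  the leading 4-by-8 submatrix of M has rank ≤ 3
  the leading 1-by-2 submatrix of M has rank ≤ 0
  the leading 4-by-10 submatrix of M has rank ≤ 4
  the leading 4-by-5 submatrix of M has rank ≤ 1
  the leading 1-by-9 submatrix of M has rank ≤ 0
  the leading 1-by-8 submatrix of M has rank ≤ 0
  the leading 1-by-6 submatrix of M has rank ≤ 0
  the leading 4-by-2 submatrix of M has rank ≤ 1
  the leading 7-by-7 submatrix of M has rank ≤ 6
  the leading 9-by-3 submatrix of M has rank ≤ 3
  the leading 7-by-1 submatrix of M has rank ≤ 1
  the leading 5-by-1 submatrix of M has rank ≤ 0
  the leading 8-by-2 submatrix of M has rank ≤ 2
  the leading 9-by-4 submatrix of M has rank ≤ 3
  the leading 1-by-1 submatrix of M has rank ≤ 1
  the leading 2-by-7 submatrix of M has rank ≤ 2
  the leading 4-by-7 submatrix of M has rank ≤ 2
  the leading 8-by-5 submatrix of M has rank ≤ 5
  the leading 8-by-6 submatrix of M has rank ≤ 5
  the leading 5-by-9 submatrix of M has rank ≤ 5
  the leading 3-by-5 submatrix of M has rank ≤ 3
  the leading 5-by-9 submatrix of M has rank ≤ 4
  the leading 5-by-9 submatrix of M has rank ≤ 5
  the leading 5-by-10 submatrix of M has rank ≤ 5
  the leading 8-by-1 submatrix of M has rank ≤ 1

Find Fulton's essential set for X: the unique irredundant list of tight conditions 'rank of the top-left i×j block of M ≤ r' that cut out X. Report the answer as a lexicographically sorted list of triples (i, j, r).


The tightest implied rank at each (i,j), from the 33 conditions:

  i=1: 0, 0, 0, 0, 0, 0, 0, 0, 0, 1
  i=2: 0, 0, 0, 0, 0, 1, 1, 1, 1, 2
  i=3: 0, 1, 1, 1, 1, 2, 2, 2, 2, 3
  i=4: 0, 1, 1, 1, 1, 2, 2, 3, 3, 4
  i=5: 0, 1, 1, 1, 2, 3, 3, 4, 4, 5
  i=6: 1, 2, 2, 2, 3, 4, 4, 5, 5, 6
  i=7: 1, 2, 2, 2, 3, 4, 5, 6, 6, 7
  i=8: 1, 2, 3, 3, 4, 5, 6, 7, 7, 8
  i=9: 1, 2, 3, 3, 4, 5, 6, 7, 8, 9
  i=10: 1, 2, 3, 4, 5, 6, 7, 8, 9, 10

so w = (10, 6, 2, 8, 5, 1, 7, 3, 9, 4).

ℓ(w)=26; the 8 essential cells (i,j,r):

[(1, 9, 0), (2, 5, 0), (4, 5, 1), (4, 7, 2), (5, 1, 0), (5, 4, 1), (7, 4, 2), (9, 4, 3)]


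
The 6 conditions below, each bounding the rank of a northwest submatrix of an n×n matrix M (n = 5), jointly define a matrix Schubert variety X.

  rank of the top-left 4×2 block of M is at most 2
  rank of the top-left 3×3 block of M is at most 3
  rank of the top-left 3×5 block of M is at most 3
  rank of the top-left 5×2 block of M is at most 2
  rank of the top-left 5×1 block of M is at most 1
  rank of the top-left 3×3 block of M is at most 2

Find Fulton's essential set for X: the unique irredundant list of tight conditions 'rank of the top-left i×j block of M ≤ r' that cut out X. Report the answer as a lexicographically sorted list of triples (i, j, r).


Reconstructing r_w from the 6 given conditions:

  row 1: 1 1 1 1 1
  row 2: 1 2 2 2 2
  row 3: 1 2 2 3 3
  row 4: 1 2 3 4 4
  row 5: 1 2 3 4 5

reading off 1-entries of Δ²R: w = (1, 2, 4, 3, 5).

1 SE-corner of the 1-cell Rothe diagram gives Ess(w):

[(3, 3, 2)]


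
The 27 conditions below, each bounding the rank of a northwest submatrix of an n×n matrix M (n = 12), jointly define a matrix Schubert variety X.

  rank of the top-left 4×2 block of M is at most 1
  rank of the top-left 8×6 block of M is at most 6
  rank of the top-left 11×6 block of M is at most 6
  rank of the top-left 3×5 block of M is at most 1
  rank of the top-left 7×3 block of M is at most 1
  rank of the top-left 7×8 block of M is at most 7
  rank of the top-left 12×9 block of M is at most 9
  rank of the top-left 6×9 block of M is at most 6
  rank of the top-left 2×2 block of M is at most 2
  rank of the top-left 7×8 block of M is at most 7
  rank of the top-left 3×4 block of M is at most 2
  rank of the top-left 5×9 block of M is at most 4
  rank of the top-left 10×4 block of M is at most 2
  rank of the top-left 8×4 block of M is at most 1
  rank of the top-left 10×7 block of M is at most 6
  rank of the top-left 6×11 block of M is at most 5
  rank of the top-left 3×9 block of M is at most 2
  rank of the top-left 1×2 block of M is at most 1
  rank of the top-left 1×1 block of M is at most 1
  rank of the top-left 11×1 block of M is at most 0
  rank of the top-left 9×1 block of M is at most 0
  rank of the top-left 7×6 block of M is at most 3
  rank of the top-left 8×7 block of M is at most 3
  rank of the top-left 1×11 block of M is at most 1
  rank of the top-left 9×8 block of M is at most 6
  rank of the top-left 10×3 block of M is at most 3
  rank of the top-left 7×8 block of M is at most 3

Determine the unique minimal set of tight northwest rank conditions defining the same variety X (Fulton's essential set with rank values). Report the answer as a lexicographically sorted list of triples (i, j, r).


Propagating the 27 rank bounds to every northwest block:

  row 1: 0, 1, 1, 1, 1, 1, 1, 1, 1, 1, 1, 1
  row 2: 0, 1, 1, 1, 1, 2, 2, 2, 2, 2, 2, 2
  row 3: 0, 1, 1, 1, 1, 2, 2, 2, 2, 3, 3, 3
  row 4: 0, 1, 1, 1, 2, 3, 3, 3, 3, 4, 4, 4
  row 5: 0, 1, 1, 1, 2, 3, 3, 3, 4, 5, 5, 5
  row 6: 0, 1, 1, 1, 2, 3, 3, 3, 4, 5, 5, 6
  row 7: 0, 1, 1, 1, 2, 3, 3, 3, 4, 5, 6, 7
  row 8: 0, 1, 1, 1, 2, 3, 3, 4, 5, 6, 7, 8
  row 9: 0, 1, 2, 2, 3, 4, 4, 5, 6, 7, 8, 9
  row 10: 0, 1, 2, 2, 3, 4, 5, 6, 7, 8, 9, 10
  row 11: 0, 1, 2, 3, 4, 5, 6, 7, 8, 9, 10, 11
  row 12: 1, 2, 3, 4, 5, 6, 7, 8, 9, 10, 11, 12

second differences of R give the permutation w = (2, 6, 10, 5, 9, 12, 11, 8, 3, 7, 4, 1).

ℓ(w)=39; the 8 essential cells (i,j,r):

[(3, 5, 1), (3, 9, 2), (6, 11, 5), (7, 8, 3), (8, 4, 1), (8, 7, 3), (10, 4, 2), (11, 1, 0)]


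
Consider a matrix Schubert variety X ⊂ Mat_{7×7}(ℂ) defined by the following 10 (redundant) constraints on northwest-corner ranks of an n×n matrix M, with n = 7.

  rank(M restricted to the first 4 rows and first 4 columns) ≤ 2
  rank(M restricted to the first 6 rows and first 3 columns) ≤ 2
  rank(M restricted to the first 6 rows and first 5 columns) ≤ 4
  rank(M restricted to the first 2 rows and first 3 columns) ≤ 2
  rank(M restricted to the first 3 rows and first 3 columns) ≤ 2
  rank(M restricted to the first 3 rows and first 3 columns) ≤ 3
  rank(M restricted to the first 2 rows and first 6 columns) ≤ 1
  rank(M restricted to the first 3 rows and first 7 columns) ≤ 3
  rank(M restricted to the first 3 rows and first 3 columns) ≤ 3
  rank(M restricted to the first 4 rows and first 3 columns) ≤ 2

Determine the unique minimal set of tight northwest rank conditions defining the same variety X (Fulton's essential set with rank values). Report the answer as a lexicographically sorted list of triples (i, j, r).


Reconstructing r_w from the 10 given conditions:

  row 1: 1 | 1 | 1 | 1 | 1 | 1 | 1
  row 2: 1 | 1 | 1 | 1 | 1 | 1 | 2
  row 3: 1 | 2 | 2 | 2 | 2 | 2 | 3
  row 4: 1 | 2 | 2 | 2 | 3 | 3 | 4
  row 5: 1 | 2 | 2 | 3 | 4 | 4 | 5
  row 6: 1 | 2 | 2 | 3 | 4 | 5 | 6
  row 7: 1 | 2 | 3 | 4 | 5 | 6 | 7

the unique w with this rank table is (1, 7, 2, 5, 4, 6, 3).

D(w) has 9 cells with 3 SE-corners; essential set:

[(2, 6, 1), (4, 4, 2), (6, 3, 2)]
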